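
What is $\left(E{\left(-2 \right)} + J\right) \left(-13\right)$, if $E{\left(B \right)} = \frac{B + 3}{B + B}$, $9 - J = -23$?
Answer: $- \frac{1651}{4} \approx -412.75$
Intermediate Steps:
$J = 32$ ($J = 9 - -23 = 9 + 23 = 32$)
$E{\left(B \right)} = \frac{3 + B}{2 B}$
$\left(E{\left(-2 \right)} + J\right) \left(-13\right) = \left(\frac{3 - 2}{2 \left(-2\right)} + 32\right) \left(-13\right) = \left(\frac{1}{2} \left(- \frac{1}{2}\right) 1 + 32\right) \left(-13\right) = \left(- \frac{1}{4} + 32\right) \left(-13\right) = \frac{127}{4} \left(-13\right) = - \frac{1651}{4}$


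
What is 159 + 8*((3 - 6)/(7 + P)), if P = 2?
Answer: 469/3 ≈ 156.33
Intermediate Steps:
159 + 8*((3 - 6)/(7 + P)) = 159 + 8*((3 - 6)/(7 + 2)) = 159 + 8*(-3/9) = 159 + 8*(-3*⅑) = 159 + 8*(-⅓) = 159 - 8/3 = 469/3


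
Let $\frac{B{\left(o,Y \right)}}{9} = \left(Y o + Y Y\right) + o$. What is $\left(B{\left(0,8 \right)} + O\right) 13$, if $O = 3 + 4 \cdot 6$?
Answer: $7839$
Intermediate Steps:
$B{\left(o,Y \right)} = 9 o + 9 Y^{2} + 9 Y o$ ($B{\left(o,Y \right)} = 9 \left(\left(Y o + Y Y\right) + o\right) = 9 \left(\left(Y o + Y^{2}\right) + o\right) = 9 \left(\left(Y^{2} + Y o\right) + o\right) = 9 \left(o + Y^{2} + Y o\right) = 9 o + 9 Y^{2} + 9 Y o$)
$O = 27$ ($O = 3 + 24 = 27$)
$\left(B{\left(0,8 \right)} + O\right) 13 = \left(\left(9 \cdot 0 + 9 \cdot 8^{2} + 9 \cdot 8 \cdot 0\right) + 27\right) 13 = \left(\left(0 + 9 \cdot 64 + 0\right) + 27\right) 13 = \left(\left(0 + 576 + 0\right) + 27\right) 13 = \left(576 + 27\right) 13 = 603 \cdot 13 = 7839$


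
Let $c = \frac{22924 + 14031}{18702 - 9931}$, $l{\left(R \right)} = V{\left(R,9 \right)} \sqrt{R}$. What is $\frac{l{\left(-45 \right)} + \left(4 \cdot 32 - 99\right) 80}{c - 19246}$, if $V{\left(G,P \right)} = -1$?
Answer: $- \frac{20348720}{168769711} + \frac{26313 i \sqrt{5}}{168769711} \approx -0.12057 + 0.00034863 i$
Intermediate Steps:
$l{\left(R \right)} = - \sqrt{R}$
$c = \frac{36955}{8771} \approx 4.2133$
$\frac{l{\left(-45 \right)} + \left(4 \cdot 32 - 99\right) 80}{c - 19246} = \frac{- \sqrt{-45} + \left(4 \cdot 32 - 99\right) 80}{\frac{36955}{8771} - 19246} = \frac{- 3 i \sqrt{5} + \left(128 - 99\right) 80}{- \frac{168769711}{8771}} = \left(- 3 i \sqrt{5} + 29 \cdot 80\right) \left(- \frac{8771}{168769711}\right) = \left(- 3 i \sqrt{5} + 2320\right) \left(- \frac{8771}{168769711}\right) = \left(2320 - 3 i \sqrt{5}\right) \left(- \frac{8771}{168769711}\right) = - \frac{20348720}{168769711} + \frac{26313 i \sqrt{5}}{168769711}$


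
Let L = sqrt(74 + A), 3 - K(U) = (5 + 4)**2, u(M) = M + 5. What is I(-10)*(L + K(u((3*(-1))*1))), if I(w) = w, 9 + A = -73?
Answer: 780 - 20*I*sqrt(2) ≈ 780.0 - 28.284*I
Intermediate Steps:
A = -82 (A = -9 - 73 = -82)
u(M) = 5 + M
K(U) = -78 (K(U) = 3 - (5 + 4)**2 = 3 - 1*9**2 = 3 - 1*81 = 3 - 81 = -78)
L = 2*I*sqrt(2) (L = sqrt(74 - 82) = sqrt(-8) = 2*I*sqrt(2) ≈ 2.8284*I)
I(-10)*(L + K(u((3*(-1))*1))) = -10*(2*I*sqrt(2) - 78) = -10*(-78 + 2*I*sqrt(2)) = 780 - 20*I*sqrt(2)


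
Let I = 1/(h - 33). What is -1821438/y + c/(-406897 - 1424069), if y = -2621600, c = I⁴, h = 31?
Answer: 1667495442629/2400030232800 ≈ 0.69478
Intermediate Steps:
I = -½ (I = 1/(31 - 33) = 1/(-2) = -½ ≈ -0.50000)
c = 1/16 (c = (-½)⁴ = 1/16 ≈ 0.062500)
-1821438/y + c/(-406897 - 1424069) = -1821438/(-2621600) + 1/(16*(-406897 - 1424069)) = -1821438*(-1/2621600) + (1/16)/(-1830966) = 910719/1310800 + (1/16)*(-1/1830966) = 910719/1310800 - 1/29295456 = 1667495442629/2400030232800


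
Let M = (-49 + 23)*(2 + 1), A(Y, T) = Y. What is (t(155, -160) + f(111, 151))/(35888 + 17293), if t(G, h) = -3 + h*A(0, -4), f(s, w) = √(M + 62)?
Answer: -1/17727 + 4*I/53181 ≈ -5.6411e-5 + 7.5215e-5*I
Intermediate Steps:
M = -78 (M = -26*3 = -78)
f(s, w) = 4*I (f(s, w) = √(-78 + 62) = √(-16) = 4*I)
t(G, h) = -3 (t(G, h) = -3 + h*0 = -3 + 0 = -3)
(t(155, -160) + f(111, 151))/(35888 + 17293) = (-3 + 4*I)/(35888 + 17293) = (-3 + 4*I)/53181 = (-3 + 4*I)*(1/53181) = -1/17727 + 4*I/53181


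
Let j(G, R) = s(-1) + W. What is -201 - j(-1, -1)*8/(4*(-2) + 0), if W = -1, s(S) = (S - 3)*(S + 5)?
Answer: -218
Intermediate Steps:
s(S) = (-3 + S)*(5 + S)
j(G, R) = -17 (j(G, R) = (-15 + (-1)² + 2*(-1)) - 1 = (-15 + 1 - 2) - 1 = -16 - 1 = -17)
-201 - j(-1, -1)*8/(4*(-2) + 0) = -201 - (-17*8)/(4*(-2) + 0) = -201 - (-136)/(-8 + 0) = -201 - (-136)/(-8) = -201 - (-136)*(-1)/8 = -201 - 1*17 = -201 - 17 = -218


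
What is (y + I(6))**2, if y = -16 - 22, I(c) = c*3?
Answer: 400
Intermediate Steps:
I(c) = 3*c
y = -38
(y + I(6))**2 = (-38 + 3*6)**2 = (-38 + 18)**2 = (-20)**2 = 400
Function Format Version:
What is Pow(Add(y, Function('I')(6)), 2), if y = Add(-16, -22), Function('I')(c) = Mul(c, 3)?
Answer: 400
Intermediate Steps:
Function('I')(c) = Mul(3, c)
y = -38
Pow(Add(y, Function('I')(6)), 2) = Pow(Add(-38, Mul(3, 6)), 2) = Pow(Add(-38, 18), 2) = Pow(-20, 2) = 400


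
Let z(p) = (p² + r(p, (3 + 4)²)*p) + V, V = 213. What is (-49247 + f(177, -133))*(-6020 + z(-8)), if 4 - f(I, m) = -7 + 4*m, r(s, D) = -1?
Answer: 279317440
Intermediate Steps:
z(p) = 213 + p² - p (z(p) = (p² - p) + 213 = 213 + p² - p)
f(I, m) = 11 - 4*m (f(I, m) = 4 - (-7 + 4*m) = 4 + (7 - 4*m) = 11 - 4*m)
(-49247 + f(177, -133))*(-6020 + z(-8)) = (-49247 + (11 - 4*(-133)))*(-6020 + (213 + (-8)² - 1*(-8))) = (-49247 + (11 + 532))*(-6020 + (213 + 64 + 8)) = (-49247 + 543)*(-6020 + 285) = -48704*(-5735) = 279317440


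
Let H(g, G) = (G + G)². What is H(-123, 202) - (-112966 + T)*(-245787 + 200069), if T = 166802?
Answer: 2461437464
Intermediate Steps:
H(g, G) = 4*G² (H(g, G) = (2*G)² = 4*G²)
H(-123, 202) - (-112966 + T)*(-245787 + 200069) = 4*202² - (-112966 + 166802)*(-245787 + 200069) = 4*40804 - 53836*(-45718) = 163216 - 1*(-2461274248) = 163216 + 2461274248 = 2461437464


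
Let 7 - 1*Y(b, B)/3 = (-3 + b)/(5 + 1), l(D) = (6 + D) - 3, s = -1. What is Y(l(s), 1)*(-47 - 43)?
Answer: -1935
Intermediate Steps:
l(D) = 3 + D
Y(b, B) = 45/2 - b/2 (Y(b, B) = 21 - 3*(-3 + b)/(5 + 1) = 21 - 3*(-3 + b)/6 = 21 - 3*(-1/2 + b/6) = 21 + (3/2 - b/2) = 45/2 - b/2)
Y(l(s), 1)*(-47 - 43) = (45/2 - (3 - 1)/2)*(-47 - 43) = (45/2 - 1/2*2)*(-90) = (45/2 - 1)*(-90) = (43/2)*(-90) = -1935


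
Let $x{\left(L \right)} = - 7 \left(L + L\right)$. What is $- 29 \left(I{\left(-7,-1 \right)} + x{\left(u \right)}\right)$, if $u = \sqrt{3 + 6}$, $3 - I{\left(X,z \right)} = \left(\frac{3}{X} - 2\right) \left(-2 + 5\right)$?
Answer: $\frac{6438}{7} \approx 919.71$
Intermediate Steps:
$I{\left(X,z \right)} = 9 - \frac{9}{X}$ ($I{\left(X,z \right)} = 3 - \left(\frac{3}{X} - 2\right) \left(-2 + 5\right) = 3 - \left(-2 + \frac{3}{X}\right) 3 = 3 - \left(-6 + \frac{9}{X}\right) = 3 + \left(6 - \frac{9}{X}\right) = 9 - \frac{9}{X}$)
$u = 3$ ($u = \sqrt{9} = 3$)
$x{\left(L \right)} = - 14 L$ ($x{\left(L \right)} = - 7 \cdot 2 L = - 14 L$)
$- 29 \left(I{\left(-7,-1 \right)} + x{\left(u \right)}\right) = - 29 \left(\left(9 - \frac{9}{-7}\right) - 42\right) = - 29 \left(\left(9 - - \frac{9}{7}\right) - 42\right) = - 29 \left(\left(9 + \frac{9}{7}\right) - 42\right) = - 29 \left(\frac{72}{7} - 42\right) = \left(-29\right) \left(- \frac{222}{7}\right) = \frac{6438}{7}$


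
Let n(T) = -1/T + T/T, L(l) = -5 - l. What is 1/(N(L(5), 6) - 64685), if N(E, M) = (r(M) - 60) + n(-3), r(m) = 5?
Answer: -3/194216 ≈ -1.5447e-5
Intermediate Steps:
n(T) = 1 - 1/T (n(T) = -1/T + 1 = 1 - 1/T)
N(E, M) = -161/3 (N(E, M) = (5 - 60) + (-1 - 3)/(-3) = -55 - ⅓*(-4) = -55 + 4/3 = -161/3)
1/(N(L(5), 6) - 64685) = 1/(-161/3 - 64685) = 1/(-194216/3) = -3/194216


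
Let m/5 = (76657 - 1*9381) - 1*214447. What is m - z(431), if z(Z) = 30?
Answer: -735885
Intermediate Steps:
m = -735855 (m = 5*((76657 - 1*9381) - 1*214447) = 5*((76657 - 9381) - 214447) = 5*(67276 - 214447) = 5*(-147171) = -735855)
m - z(431) = -735855 - 1*30 = -735855 - 30 = -735885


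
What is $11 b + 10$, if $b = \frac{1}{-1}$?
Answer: $-1$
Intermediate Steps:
$b = -1$
$11 b + 10 = 11 \left(-1\right) + 10 = -11 + 10 = -1$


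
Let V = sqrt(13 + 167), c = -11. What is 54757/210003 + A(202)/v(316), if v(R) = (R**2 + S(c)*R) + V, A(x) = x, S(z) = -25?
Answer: 12970023909073/49326821568813 - 101*sqrt(5)/704658813 ≈ 0.26294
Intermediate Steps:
V = 6*sqrt(5) (V = sqrt(180) = 6*sqrt(5) ≈ 13.416)
v(R) = R**2 - 25*R + 6*sqrt(5) (v(R) = (R**2 - 25*R) + 6*sqrt(5) = R**2 - 25*R + 6*sqrt(5))
54757/210003 + A(202)/v(316) = 54757/210003 + 202/(316**2 - 25*316 + 6*sqrt(5)) = 54757*(1/210003) + 202/(99856 - 7900 + 6*sqrt(5)) = 54757/210003 + 202/(91956 + 6*sqrt(5))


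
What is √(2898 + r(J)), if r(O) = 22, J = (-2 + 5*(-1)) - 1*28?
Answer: 2*√730 ≈ 54.037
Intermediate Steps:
J = -35 (J = (-2 - 5) - 28 = -7 - 28 = -35)
√(2898 + r(J)) = √(2898 + 22) = √2920 = 2*√730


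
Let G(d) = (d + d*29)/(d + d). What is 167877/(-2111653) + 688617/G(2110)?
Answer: 21074168634/459055 ≈ 45908.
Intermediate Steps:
G(d) = 15 (G(d) = (d + 29*d)/((2*d)) = (30*d)*(1/(2*d)) = 15)
167877/(-2111653) + 688617/G(2110) = 167877/(-2111653) + 688617/15 = 167877*(-1/2111653) + 688617*(1/15) = -7299/91811 + 229539/5 = 21074168634/459055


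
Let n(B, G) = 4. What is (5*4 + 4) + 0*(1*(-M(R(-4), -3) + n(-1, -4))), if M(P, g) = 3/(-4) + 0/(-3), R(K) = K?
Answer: 24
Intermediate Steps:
M(P, g) = -3/4 (M(P, g) = 3*(-1/4) + 0*(-1/3) = -3/4 + 0 = -3/4)
(5*4 + 4) + 0*(1*(-M(R(-4), -3) + n(-1, -4))) = (5*4 + 4) + 0*(1*(-1*(-3/4) + 4)) = (20 + 4) + 0*(1*(3/4 + 4)) = 24 + 0*(1*(19/4)) = 24 + 0*(19/4) = 24 + 0 = 24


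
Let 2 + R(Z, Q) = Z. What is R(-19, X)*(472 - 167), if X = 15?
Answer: -6405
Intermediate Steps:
R(Z, Q) = -2 + Z
R(-19, X)*(472 - 167) = (-2 - 19)*(472 - 167) = -21*305 = -6405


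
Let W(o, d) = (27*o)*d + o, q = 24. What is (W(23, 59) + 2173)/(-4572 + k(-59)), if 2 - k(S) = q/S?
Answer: -2291265/269606 ≈ -8.4986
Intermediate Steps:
W(o, d) = o + 27*d*o (W(o, d) = 27*d*o + o = o + 27*d*o)
k(S) = 2 - 24/S
(W(23, 59) + 2173)/(-4572 + k(-59)) = (23*(1 + 27*59) + 2173)/(-4572 + (2 - 24/(-59))) = (23*(1 + 1593) + 2173)/(-4572 + (2 - 24*(-1/59))) = (23*1594 + 2173)/(-4572 + (2 + 24/59)) = (36662 + 2173)/(-4572 + 142/59) = 38835/(-269606/59) = 38835*(-59/269606) = -2291265/269606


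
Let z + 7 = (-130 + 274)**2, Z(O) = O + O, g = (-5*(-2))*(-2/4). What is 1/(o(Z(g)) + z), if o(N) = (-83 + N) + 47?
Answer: 1/20683 ≈ 4.8349e-5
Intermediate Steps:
g = -5 (g = 10*(-2*1/4) = 10*(-1/2) = -5)
Z(O) = 2*O
o(N) = -36 + N
z = 20729 (z = -7 + (-130 + 274)**2 = -7 + 144**2 = -7 + 20736 = 20729)
1/(o(Z(g)) + z) = 1/((-36 + 2*(-5)) + 20729) = 1/((-36 - 10) + 20729) = 1/(-46 + 20729) = 1/20683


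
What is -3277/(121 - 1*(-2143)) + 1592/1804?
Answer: -576855/1021064 ≈ -0.56495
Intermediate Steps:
-3277/(121 - 1*(-2143)) + 1592/1804 = -3277/(121 + 2143) + 1592*(1/1804) = -3277/2264 + 398/451 = -576855/1021064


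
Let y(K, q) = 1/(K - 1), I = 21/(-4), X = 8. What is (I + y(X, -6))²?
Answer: 20449/784 ≈ 26.083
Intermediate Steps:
I = -21/4 (I = 21*(-¼) = -21/4 ≈ -5.2500)
y(K, q) = 1/(-1 + K)
(I + y(X, -6))² = (-21/4 + 1/(-1 + 8))² = (-21/4 + 1/7)² = (-21/4 + ⅐)² = (-143/28)² = 20449/784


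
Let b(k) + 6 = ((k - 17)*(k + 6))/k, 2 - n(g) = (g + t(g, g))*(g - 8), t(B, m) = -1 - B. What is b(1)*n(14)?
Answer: -944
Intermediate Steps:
n(g) = -6 + g (n(g) = 2 - (g + (-1 - g))*(g - 8) = 2 - (-1)*(-8 + g) = 2 - (8 - g) = 2 + (-8 + g) = -6 + g)
b(k) = -6 + (-17 + k)*(6 + k)/k (b(k) = -6 + ((k - 17)*(k + 6))/k = -6 + ((-17 + k)*(6 + k))/k = -6 + (-17 + k)*(6 + k)/k)
b(1)*n(14) = (-17 + 1 - 102/1)*(-6 + 14) = (-17 + 1 - 102*1)*8 = (-17 + 1 - 102)*8 = -118*8 = -944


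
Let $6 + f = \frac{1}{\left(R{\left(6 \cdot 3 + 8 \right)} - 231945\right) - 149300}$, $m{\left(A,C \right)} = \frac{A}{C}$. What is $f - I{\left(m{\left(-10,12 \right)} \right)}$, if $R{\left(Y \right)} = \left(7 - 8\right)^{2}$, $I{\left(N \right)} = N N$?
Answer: $- \frac{5742490}{857799} \approx -6.6945$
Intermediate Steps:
$I{\left(N \right)} = N^{2}$
$R{\left(Y \right)} = 1$ ($R{\left(Y \right)} = \left(-1\right)^{2} = 1$)
$f = - \frac{2287465}{381244}$ ($f = -6 + \frac{1}{\left(1 - 231945\right) - 149300} = -6 + \frac{1}{-231944 - 149300} = -6 + \frac{1}{-381244} = -6 - \frac{1}{381244} = - \frac{2287465}{381244} \approx -6.0$)
$f - I{\left(m{\left(-10,12 \right)} \right)} = - \frac{2287465}{381244} - \left(- \frac{10}{12}\right)^{2} = - \frac{2287465}{381244} - \left(\left(-10\right) \frac{1}{12}\right)^{2} = - \frac{2287465}{381244} - \left(- \frac{5}{6}\right)^{2} = - \frac{2287465}{381244} - \frac{25}{36} = - \frac{5742490}{857799}$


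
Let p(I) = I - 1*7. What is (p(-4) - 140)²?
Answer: 22801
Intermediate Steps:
p(I) = -7 + I (p(I) = I - 7 = -7 + I)
(p(-4) - 140)² = ((-7 - 4) - 140)² = (-11 - 140)² = (-151)² = 22801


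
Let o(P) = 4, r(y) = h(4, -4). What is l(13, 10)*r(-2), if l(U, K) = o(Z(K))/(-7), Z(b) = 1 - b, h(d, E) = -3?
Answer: 12/7 ≈ 1.7143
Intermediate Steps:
r(y) = -3
l(U, K) = -4/7 (l(U, K) = 4/(-7) = 4*(-1/7) = -4/7)
l(13, 10)*r(-2) = -4/7*(-3) = 12/7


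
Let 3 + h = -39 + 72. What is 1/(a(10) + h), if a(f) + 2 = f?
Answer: 1/38 ≈ 0.026316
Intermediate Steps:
a(f) = -2 + f
h = 30 (h = -3 + (-39 + 72) = -3 + 33 = 30)
1/(a(10) + h) = 1/((-2 + 10) + 30) = 1/(8 + 30) = 1/38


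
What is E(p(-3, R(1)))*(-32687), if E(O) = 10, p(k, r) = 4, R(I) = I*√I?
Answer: -326870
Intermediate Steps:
R(I) = I^(3/2)
E(p(-3, R(1)))*(-32687) = 10*(-32687) = -326870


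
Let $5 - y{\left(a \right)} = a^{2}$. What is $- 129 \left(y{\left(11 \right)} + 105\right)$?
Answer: $1419$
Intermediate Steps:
$y{\left(a \right)} = 5 - a^{2}$
$- 129 \left(y{\left(11 \right)} + 105\right) = - 129 \left(\left(5 - 11^{2}\right) + 105\right) = - 129 \left(\left(5 - 121\right) + 105\right) = - 129 \left(-116 + 105\right) = \left(-129\right) \left(-11\right) = 1419$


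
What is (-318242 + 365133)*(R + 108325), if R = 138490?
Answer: 11573402165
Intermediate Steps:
(-318242 + 365133)*(R + 108325) = (-318242 + 365133)*(138490 + 108325) = 46891*246815 = 11573402165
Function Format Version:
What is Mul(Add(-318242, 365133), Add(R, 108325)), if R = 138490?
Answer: 11573402165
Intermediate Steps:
Mul(Add(-318242, 365133), Add(R, 108325)) = Mul(Add(-318242, 365133), Add(138490, 108325)) = Mul(46891, 246815) = 11573402165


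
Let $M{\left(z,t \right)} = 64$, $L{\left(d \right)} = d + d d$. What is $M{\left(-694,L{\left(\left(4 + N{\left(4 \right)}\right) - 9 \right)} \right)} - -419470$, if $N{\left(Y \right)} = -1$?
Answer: $419534$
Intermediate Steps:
$L{\left(d \right)} = d + d^{2}$
$M{\left(-694,L{\left(\left(4 + N{\left(4 \right)}\right) - 9 \right)} \right)} - -419470 = 64 - -419470 = 64 + 419470 = 419534$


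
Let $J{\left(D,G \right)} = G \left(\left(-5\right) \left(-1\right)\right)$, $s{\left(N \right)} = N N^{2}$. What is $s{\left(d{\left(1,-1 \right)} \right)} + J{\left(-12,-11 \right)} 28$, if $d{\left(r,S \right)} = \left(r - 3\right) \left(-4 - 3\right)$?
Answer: $1204$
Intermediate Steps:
$d{\left(r,S \right)} = 21 - 7 r$ ($d{\left(r,S \right)} = \left(-3 + r\right) \left(-7\right) = 21 - 7 r$)
$s{\left(N \right)} = N^{3}$
$J{\left(D,G \right)} = 5 G$ ($J{\left(D,G \right)} = G 5 = 5 G$)
$s{\left(d{\left(1,-1 \right)} \right)} + J{\left(-12,-11 \right)} 28 = \left(21 - 7\right)^{3} + 5 \left(-11\right) 28 = \left(21 - 7\right)^{3} - 1540 = 14^{3} - 1540 = 2744 - 1540 = 1204$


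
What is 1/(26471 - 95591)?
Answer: -1/69120 ≈ -1.4468e-5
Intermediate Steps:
1/(26471 - 95591) = 1/(-69120) = -1/69120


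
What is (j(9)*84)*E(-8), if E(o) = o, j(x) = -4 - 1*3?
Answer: 4704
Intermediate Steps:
j(x) = -7 (j(x) = -4 - 3 = -7)
(j(9)*84)*E(-8) = -7*84*(-8) = -588*(-8) = 4704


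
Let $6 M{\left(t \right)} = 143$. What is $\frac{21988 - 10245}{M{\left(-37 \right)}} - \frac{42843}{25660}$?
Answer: $\frac{1801825731}{3669380} \approx 491.04$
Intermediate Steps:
$M{\left(t \right)} = \frac{143}{6}$ ($M{\left(t \right)} = \frac{1}{6} \cdot 143 = \frac{143}{6}$)
$\frac{21988 - 10245}{M{\left(-37 \right)}} - \frac{42843}{25660} = \frac{21988 - 10245}{\frac{143}{6}} - \frac{42843}{25660} = 11743 \cdot \frac{6}{143} - \frac{42843}{25660} = \frac{70458}{143} - \frac{42843}{25660} = \frac{1801825731}{3669380}$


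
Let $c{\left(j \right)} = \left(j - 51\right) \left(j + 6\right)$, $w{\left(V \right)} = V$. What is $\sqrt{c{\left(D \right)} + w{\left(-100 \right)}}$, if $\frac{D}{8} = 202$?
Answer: $\sqrt{2538330} \approx 1593.2$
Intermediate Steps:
$D = 1616$ ($D = 8 \cdot 202 = 1616$)
$c{\left(j \right)} = \left(-51 + j\right) \left(6 + j\right)$
$\sqrt{c{\left(D \right)} + w{\left(-100 \right)}} = \sqrt{\left(-306 + 1616^{2} - 72720\right) - 100} = \sqrt{\left(-306 + 2611456 - 72720\right) - 100} = \sqrt{2538430 - 100} = \sqrt{2538330}$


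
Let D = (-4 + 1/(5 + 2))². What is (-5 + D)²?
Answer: 234256/2401 ≈ 97.566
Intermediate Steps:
D = 729/49 (D = (-4 + 1/7)² = (-4 + ⅐)² = (-27/7)² = 729/49 ≈ 14.878)
(-5 + D)² = (-5 + 729/49)² = (484/49)² = 234256/2401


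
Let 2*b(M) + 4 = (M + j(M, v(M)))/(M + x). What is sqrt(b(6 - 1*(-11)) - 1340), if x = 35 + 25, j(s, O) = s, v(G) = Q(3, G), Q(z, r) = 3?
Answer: I*sqrt(7955409)/77 ≈ 36.63*I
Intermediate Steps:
v(G) = 3
x = 60
b(M) = -2 + M/(60 + M) (b(M) = -2 + ((M + M)/(M + 60))/2 = -2 + ((2*M)/(60 + M))/2 = -2 + (2*M/(60 + M))/2 = -2 + M/(60 + M))
sqrt(b(6 - 1*(-11)) - 1340) = sqrt((-120 - (6 - 1*(-11)))/(60 + (6 - 1*(-11))) - 1340) = sqrt((-120 - (6 + 11))/(60 + (6 + 11)) - 1340) = sqrt((-120 - 1*17)/(60 + 17) - 1340) = sqrt((-120 - 17)/77 - 1340) = sqrt((1/77)*(-137) - 1340) = sqrt(-137/77 - 1340) = sqrt(-103317/77) = I*sqrt(7955409)/77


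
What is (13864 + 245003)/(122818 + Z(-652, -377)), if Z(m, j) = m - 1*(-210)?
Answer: 86289/40792 ≈ 2.1153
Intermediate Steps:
Z(m, j) = 210 + m (Z(m, j) = m + 210 = 210 + m)
(13864 + 245003)/(122818 + Z(-652, -377)) = (13864 + 245003)/(122818 + (210 - 652)) = 258867/(122818 - 442) = 258867/122376 = 258867*(1/122376) = 86289/40792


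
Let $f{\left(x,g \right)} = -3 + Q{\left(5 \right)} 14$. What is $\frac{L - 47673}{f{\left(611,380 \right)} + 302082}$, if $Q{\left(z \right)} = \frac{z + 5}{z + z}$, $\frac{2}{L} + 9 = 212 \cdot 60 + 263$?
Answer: $- \frac{309254750}{1959677291} \approx -0.15781$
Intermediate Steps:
$L = \frac{1}{6487}$ ($L = \frac{2}{-9 + \left(212 \cdot 60 + 263\right)} = \frac{2}{-9 + \left(12720 + 263\right)} = \frac{2}{-9 + 12983} = \frac{2}{12974} = 2 \cdot \frac{1}{12974} = \frac{1}{6487} \approx 0.00015415$)
$Q{\left(z \right)} = \frac{5 + z}{2 z}$
$f{\left(x,g \right)} = 11$ ($f{\left(x,g \right)} = -3 + \frac{5 + 5}{2 \cdot 5} \cdot 14 = -3 + \frac{1}{2} \cdot \frac{1}{5} \cdot 10 \cdot 14 = -3 + 1 \cdot 14 = -3 + 14 = 11$)
$\frac{L - 47673}{f{\left(611,380 \right)} + 302082} = \frac{\frac{1}{6487} - 47673}{11 + 302082} = - \frac{309254750}{6487 \cdot 302093} = \left(- \frac{309254750}{6487}\right) \frac{1}{302093} = - \frac{309254750}{1959677291}$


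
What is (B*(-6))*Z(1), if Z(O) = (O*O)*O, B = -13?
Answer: 78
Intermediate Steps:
Z(O) = O³ (Z(O) = O²*O = O³)
(B*(-6))*Z(1) = -13*(-6)*1³ = 78*1 = 78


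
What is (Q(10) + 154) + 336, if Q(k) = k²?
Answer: 590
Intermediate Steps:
(Q(10) + 154) + 336 = (10² + 154) + 336 = (100 + 154) + 336 = 254 + 336 = 590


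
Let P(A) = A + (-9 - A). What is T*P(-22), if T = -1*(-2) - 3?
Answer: 9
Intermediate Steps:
P(A) = -9
T = -1 (T = 2 - 3 = -1)
T*P(-22) = -1*(-9) = 9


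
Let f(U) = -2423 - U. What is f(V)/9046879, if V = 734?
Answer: -3157/9046879 ≈ -0.00034896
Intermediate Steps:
f(V)/9046879 = (-2423 - 1*734)/9046879 = (-2423 - 734)*(1/9046879) = -3157*1/9046879 = -3157/9046879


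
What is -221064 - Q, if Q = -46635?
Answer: -174429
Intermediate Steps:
-221064 - Q = -221064 - 1*(-46635) = -221064 + 46635 = -174429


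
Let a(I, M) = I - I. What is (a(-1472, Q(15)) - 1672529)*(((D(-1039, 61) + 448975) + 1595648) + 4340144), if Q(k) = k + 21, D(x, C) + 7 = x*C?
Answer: -10572693042549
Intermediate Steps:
D(x, C) = -7 + C*x (D(x, C) = -7 + x*C = -7 + C*x)
Q(k) = 21 + k
a(I, M) = 0
(a(-1472, Q(15)) - 1672529)*(((D(-1039, 61) + 448975) + 1595648) + 4340144) = (0 - 1672529)*((((-7 + 61*(-1039)) + 448975) + 1595648) + 4340144) = -1672529*((((-7 - 63379) + 448975) + 1595648) + 4340144) = -1672529*(((-63386 + 448975) + 1595648) + 4340144) = -1672529*((385589 + 1595648) + 4340144) = -1672529*(1981237 + 4340144) = -1672529*6321381 = -10572693042549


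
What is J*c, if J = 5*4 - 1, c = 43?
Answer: 817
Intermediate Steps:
J = 19 (J = 20 - 1 = 19)
J*c = 19*43 = 817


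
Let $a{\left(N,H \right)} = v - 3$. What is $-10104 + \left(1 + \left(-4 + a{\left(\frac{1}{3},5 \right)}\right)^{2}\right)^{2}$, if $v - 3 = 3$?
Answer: $-10100$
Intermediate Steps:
$v = 6$ ($v = 3 + 3 = 6$)
$a{\left(N,H \right)} = 3$ ($a{\left(N,H \right)} = 6 - 3 = 3$)
$-10104 + \left(1 + \left(-4 + a{\left(\frac{1}{3},5 \right)}\right)^{2}\right)^{2} = -10104 + \left(1 + \left(-4 + 3\right)^{2}\right)^{2} = -10104 + \left(1 + \left(-1\right)^{2}\right)^{2} = -10104 + \left(1 + 1\right)^{2} = -10104 + 2^{2} = -10104 + 4 = -10100$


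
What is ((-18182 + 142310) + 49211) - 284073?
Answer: -110734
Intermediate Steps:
((-18182 + 142310) + 49211) - 284073 = (124128 + 49211) - 284073 = 173339 - 284073 = -110734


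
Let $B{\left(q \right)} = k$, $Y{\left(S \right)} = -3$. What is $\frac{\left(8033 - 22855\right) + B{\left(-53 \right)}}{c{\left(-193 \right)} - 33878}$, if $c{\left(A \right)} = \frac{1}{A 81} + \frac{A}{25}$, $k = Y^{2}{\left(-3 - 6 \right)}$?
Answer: $\frac{5789290725}{13243386544} \approx 0.43715$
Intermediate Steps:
$k = 9$ ($k = \left(-3\right)^{2} = 9$)
$B{\left(q \right)} = 9$
$c{\left(A \right)} = \frac{A}{25} + \frac{1}{81 A}$ ($c{\left(A \right)} = \frac{1}{A} \frac{1}{81} + A \frac{1}{25} = \frac{1}{81 A} + \frac{A}{25} = \frac{A}{25} + \frac{1}{81 A}$)
$\frac{\left(8033 - 22855\right) + B{\left(-53 \right)}}{c{\left(-193 \right)} - 33878} = \frac{\left(8033 - 22855\right) + 9}{\left(\frac{1}{25} \left(-193\right) + \frac{1}{81 \left(-193\right)}\right) - 33878} = \frac{\left(8033 - 22855\right) + 9}{\left(- \frac{193}{25} + \frac{1}{81} \left(- \frac{1}{193}\right)\right) - 33878} = \frac{-14822 + 9}{\left(- \frac{193}{25} - \frac{1}{15633}\right) - 33878} = - \frac{14813}{- \frac{3017194}{390825} - 33878} = - \frac{14813}{- \frac{13243386544}{390825}} = \left(-14813\right) \left(- \frac{390825}{13243386544}\right) = \frac{5789290725}{13243386544}$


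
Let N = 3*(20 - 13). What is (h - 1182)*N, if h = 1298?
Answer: 2436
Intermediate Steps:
N = 21 (N = 3*7 = 21)
(h - 1182)*N = (1298 - 1182)*21 = 116*21 = 2436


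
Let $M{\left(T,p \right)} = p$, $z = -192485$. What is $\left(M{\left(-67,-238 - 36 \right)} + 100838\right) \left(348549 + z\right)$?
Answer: $15694420096$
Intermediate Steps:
$\left(M{\left(-67,-238 - 36 \right)} + 100838\right) \left(348549 + z\right) = \left(\left(-238 - 36\right) + 100838\right) \left(348549 - 192485\right) = \left(-274 + 100838\right) 156064 = 100564 \cdot 156064 = 15694420096$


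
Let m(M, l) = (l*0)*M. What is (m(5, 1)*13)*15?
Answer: 0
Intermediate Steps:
m(M, l) = 0 (m(M, l) = 0*M = 0)
(m(5, 1)*13)*15 = (0*13)*15 = 0*15 = 0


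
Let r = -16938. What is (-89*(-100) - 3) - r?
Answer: 25835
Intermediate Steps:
(-89*(-100) - 3) - r = (-89*(-100) - 3) - 1*(-16938) = (8900 - 3) + 16938 = 8897 + 16938 = 25835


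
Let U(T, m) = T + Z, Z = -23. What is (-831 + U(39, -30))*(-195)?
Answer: 158925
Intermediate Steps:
U(T, m) = -23 + T (U(T, m) = T - 23 = -23 + T)
(-831 + U(39, -30))*(-195) = (-831 + (-23 + 39))*(-195) = (-831 + 16)*(-195) = -815*(-195) = 158925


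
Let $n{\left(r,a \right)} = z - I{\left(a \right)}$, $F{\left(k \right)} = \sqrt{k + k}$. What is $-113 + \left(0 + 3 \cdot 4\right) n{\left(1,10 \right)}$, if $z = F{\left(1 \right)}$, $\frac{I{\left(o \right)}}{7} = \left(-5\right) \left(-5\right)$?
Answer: $-2213 + 12 \sqrt{2} \approx -2196.0$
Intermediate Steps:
$I{\left(o \right)} = 175$ ($I{\left(o \right)} = 7 \left(\left(-5\right) \left(-5\right)\right) = 7 \cdot 25 = 175$)
$F{\left(k \right)} = \sqrt{2} \sqrt{k}$ ($F{\left(k \right)} = \sqrt{2 k} = \sqrt{2} \sqrt{k}$)
$z = \sqrt{2}$ ($z = \sqrt{2} \sqrt{1} = \sqrt{2} \cdot 1 = \sqrt{2} \approx 1.4142$)
$n{\left(r,a \right)} = -175 + \sqrt{2}$ ($n{\left(r,a \right)} = \sqrt{2} - 175 = -175 + \sqrt{2}$)
$-113 + \left(0 + 3 \cdot 4\right) n{\left(1,10 \right)} = -113 + \left(0 + 3 \cdot 4\right) \left(-175 + \sqrt{2}\right) = -113 + \left(0 + 12\right) \left(-175 + \sqrt{2}\right) = -113 + 12 \left(-175 + \sqrt{2}\right) = -113 - \left(2100 - 12 \sqrt{2}\right) = -2213 + 12 \sqrt{2}$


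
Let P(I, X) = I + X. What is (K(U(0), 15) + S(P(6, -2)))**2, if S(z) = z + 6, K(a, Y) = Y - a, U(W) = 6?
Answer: 361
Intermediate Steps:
S(z) = 6 + z
(K(U(0), 15) + S(P(6, -2)))**2 = ((15 - 1*6) + (6 + (6 - 2)))**2 = ((15 - 6) + (6 + 4))**2 = (9 + 10)**2 = 19**2 = 361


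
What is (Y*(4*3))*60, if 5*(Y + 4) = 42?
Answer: 3168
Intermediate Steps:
Y = 22/5 (Y = -4 + (⅕)*42 = -4 + 42/5 = 22/5 ≈ 4.4000)
(Y*(4*3))*60 = (22*(4*3)/5)*60 = ((22/5)*12)*60 = (264/5)*60 = 3168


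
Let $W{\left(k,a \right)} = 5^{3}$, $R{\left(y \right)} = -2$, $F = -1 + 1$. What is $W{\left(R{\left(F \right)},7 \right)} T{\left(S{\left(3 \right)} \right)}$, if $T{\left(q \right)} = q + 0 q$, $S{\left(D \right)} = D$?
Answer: $375$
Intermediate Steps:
$T{\left(q \right)} = q$ ($T{\left(q \right)} = q + 0 = q$)
$F = 0$
$W{\left(k,a \right)} = 125$
$W{\left(R{\left(F \right)},7 \right)} T{\left(S{\left(3 \right)} \right)} = 125 \cdot 3 = 375$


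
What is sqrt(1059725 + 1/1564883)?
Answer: 2*sqrt(648779223935222602)/1564883 ≈ 1029.4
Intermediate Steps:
sqrt(1059725 + 1/1564883) = sqrt(1658345637176/1564883) = 2*sqrt(648779223935222602)/1564883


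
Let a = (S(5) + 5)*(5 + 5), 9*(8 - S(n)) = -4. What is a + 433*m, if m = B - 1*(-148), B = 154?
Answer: 1178104/9 ≈ 1.3090e+5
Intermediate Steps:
S(n) = 76/9 (S(n) = 8 - ⅑*(-4) = 8 + 4/9 = 76/9)
a = 1210/9 (a = (76/9 + 5)*(5 + 5) = (121/9)*10 = 1210/9 ≈ 134.44)
m = 302 (m = 154 - 1*(-148) = 154 + 148 = 302)
a + 433*m = 1210/9 + 433*302 = 1210/9 + 130766 = 1178104/9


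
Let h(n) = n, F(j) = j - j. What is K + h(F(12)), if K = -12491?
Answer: -12491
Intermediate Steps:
F(j) = 0
K + h(F(12)) = -12491 + 0 = -12491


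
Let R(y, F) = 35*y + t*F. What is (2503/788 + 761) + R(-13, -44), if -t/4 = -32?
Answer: -4194385/788 ≈ -5322.8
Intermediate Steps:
t = 128 (t = -4*(-32) = 128)
R(y, F) = 35*y + 128*F
(2503/788 + 761) + R(-13, -44) = (2503/788 + 761) + (35*(-13) + 128*(-44)) = (2503*(1/788) + 761) + (-455 - 5632) = (2503/788 + 761) - 6087 = 602171/788 - 6087 = -4194385/788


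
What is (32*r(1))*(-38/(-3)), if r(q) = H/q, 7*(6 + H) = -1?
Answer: -52288/21 ≈ -2489.9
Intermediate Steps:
H = -43/7 (H = -6 + (⅐)*(-1) = -6 - ⅐ = -43/7 ≈ -6.1429)
r(q) = -43/(7*q)
(32*r(1))*(-38/(-3)) = (32*(-43/7/1))*(-38/(-3)) = (32*(-43/7*1))*(-38*(-⅓)) = (32*(-43/7))*(38/3) = -1376/7*38/3 = -52288/21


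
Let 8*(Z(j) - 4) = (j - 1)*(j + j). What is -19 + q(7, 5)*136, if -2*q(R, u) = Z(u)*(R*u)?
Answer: -21439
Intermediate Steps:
Z(j) = 4 + j*(-1 + j)/4 (Z(j) = 4 + ((j - 1)*(j + j))/8 = 4 + ((-1 + j)*(2*j))/8 = 4 + (2*j*(-1 + j))/8 = 4 + j*(-1 + j)/4)
q(R, u) = -R*u*(4 - u/4 + u²/4)/2 (q(R, u) = -(4 - u/4 + u²/4)*R*u/2 = -R*u*(4 - u/4 + u²/4)/2)
-19 + q(7, 5)*136 = -19 + ((⅛)*7*5*(-16 + 5 - 1*5²))*136 = -19 + ((⅛)*7*5*(-16 + 5 - 1*25))*136 = -19 + ((⅛)*7*5*(-16 + 5 - 25))*136 = -19 + ((⅛)*7*5*(-36))*136 = -19 - 315/2*136 = -19 - 21420 = -21439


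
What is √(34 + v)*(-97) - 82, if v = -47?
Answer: -82 - 97*I*√13 ≈ -82.0 - 349.74*I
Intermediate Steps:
√(34 + v)*(-97) - 82 = √(34 - 47)*(-97) - 82 = √(-13)*(-97) - 82 = (I*√13)*(-97) - 82 = -97*I*√13 - 82 = -82 - 97*I*√13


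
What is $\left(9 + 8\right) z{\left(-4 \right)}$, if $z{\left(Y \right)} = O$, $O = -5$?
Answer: $-85$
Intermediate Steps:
$z{\left(Y \right)} = -5$
$\left(9 + 8\right) z{\left(-4 \right)} = \left(9 + 8\right) \left(-5\right) = 17 \left(-5\right) = -85$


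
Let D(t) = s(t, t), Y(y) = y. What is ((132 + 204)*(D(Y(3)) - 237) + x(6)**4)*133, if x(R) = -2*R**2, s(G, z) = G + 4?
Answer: 3563944608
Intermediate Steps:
s(G, z) = 4 + G
D(t) = 4 + t
((132 + 204)*(D(Y(3)) - 237) + x(6)**4)*133 = ((132 + 204)*((4 + 3) - 237) + (-2*6**2)**4)*133 = (336*(7 - 237) + (-2*36)**4)*133 = (336*(-230) + (-72)**4)*133 = (-77280 + 26873856)*133 = 26796576*133 = 3563944608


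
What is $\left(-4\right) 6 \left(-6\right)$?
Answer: $144$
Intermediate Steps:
$\left(-4\right) 6 \left(-6\right) = \left(-24\right) \left(-6\right) = 144$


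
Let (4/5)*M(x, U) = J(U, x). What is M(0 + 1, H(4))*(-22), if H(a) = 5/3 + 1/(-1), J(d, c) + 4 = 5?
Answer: -55/2 ≈ -27.500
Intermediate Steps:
J(d, c) = 1 (J(d, c) = -4 + 5 = 1)
H(a) = ⅔ (H(a) = 5*(⅓) + 1*(-1) = 5/3 - 1 = ⅔)
M(x, U) = 5/4 (M(x, U) = (5/4)*1 = 5/4)
M(0 + 1, H(4))*(-22) = (5/4)*(-22) = -55/2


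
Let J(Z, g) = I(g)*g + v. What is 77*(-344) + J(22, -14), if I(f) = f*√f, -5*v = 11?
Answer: -132451/5 + 196*I*√14 ≈ -26490.0 + 733.37*I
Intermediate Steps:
v = -11/5 (v = -⅕*11 = -11/5 ≈ -2.2000)
I(f) = f^(3/2)
J(Z, g) = -11/5 + g^(5/2) (J(Z, g) = g^(3/2)*g - 11/5 = g^(5/2) - 11/5 = -11/5 + g^(5/2))
77*(-344) + J(22, -14) = 77*(-344) + (-11/5 + (-14)^(5/2)) = -26488 + (-11/5 + 196*I*√14) = -132451/5 + 196*I*√14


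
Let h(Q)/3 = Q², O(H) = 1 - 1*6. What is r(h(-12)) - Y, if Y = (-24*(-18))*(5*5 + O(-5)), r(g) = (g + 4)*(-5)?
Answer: -10820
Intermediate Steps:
O(H) = -5 (O(H) = 1 - 6 = -5)
h(Q) = 3*Q²
r(g) = -20 - 5*g (r(g) = (4 + g)*(-5) = -20 - 5*g)
Y = 8640 (Y = (-24*(-18))*(5*5 - 5) = 432*(25 - 5) = 432*20 = 8640)
r(h(-12)) - Y = (-20 - 15*(-12)²) - 1*8640 = (-20 - 15*144) - 8640 = (-20 - 5*432) - 8640 = (-20 - 2160) - 8640 = -2180 - 8640 = -10820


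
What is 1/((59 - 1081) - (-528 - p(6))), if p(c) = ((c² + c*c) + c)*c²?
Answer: 1/2314 ≈ 0.00043215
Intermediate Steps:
p(c) = c²*(c + 2*c²) (p(c) = ((c² + c²) + c)*c² = (2*c² + c)*c² = (c + 2*c²)*c² = c²*(c + 2*c²))
1/((59 - 1081) - (-528 - p(6))) = 1/((59 - 1081) - (-528 - 6³*(1 + 2*6))) = 1/(-1022 - (-528 - 216*(1 + 12))) = 1/(-1022 - (-528 - 216*13)) = 1/(-1022 - (-528 - 1*2808)) = 1/(-1022 - (-528 - 2808)) = 1/(-1022 - 1*(-3336)) = 1/(-1022 + 3336) = 1/2314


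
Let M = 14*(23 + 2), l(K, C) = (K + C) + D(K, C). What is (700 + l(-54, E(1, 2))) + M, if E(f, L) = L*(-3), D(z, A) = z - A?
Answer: 942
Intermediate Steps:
E(f, L) = -3*L
l(K, C) = 2*K (l(K, C) = (K + C) + (K - C) = (C + K) + (K - C) = 2*K)
M = 350 (M = 14*25 = 350)
(700 + l(-54, E(1, 2))) + M = (700 + 2*(-54)) + 350 = (700 - 108) + 350 = 592 + 350 = 942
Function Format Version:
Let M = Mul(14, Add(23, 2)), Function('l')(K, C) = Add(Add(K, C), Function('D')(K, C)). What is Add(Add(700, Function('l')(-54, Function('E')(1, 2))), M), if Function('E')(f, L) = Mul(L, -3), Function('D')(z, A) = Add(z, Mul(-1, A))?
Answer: 942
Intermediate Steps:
Function('E')(f, L) = Mul(-3, L)
Function('l')(K, C) = Mul(2, K) (Function('l')(K, C) = Add(Add(K, C), Add(K, Mul(-1, C))) = Add(Add(C, K), Add(K, Mul(-1, C))) = Mul(2, K))
M = 350 (M = Mul(14, 25) = 350)
Add(Add(700, Function('l')(-54, Function('E')(1, 2))), M) = Add(Add(700, Mul(2, -54)), 350) = Add(Add(700, -108), 350) = Add(592, 350) = 942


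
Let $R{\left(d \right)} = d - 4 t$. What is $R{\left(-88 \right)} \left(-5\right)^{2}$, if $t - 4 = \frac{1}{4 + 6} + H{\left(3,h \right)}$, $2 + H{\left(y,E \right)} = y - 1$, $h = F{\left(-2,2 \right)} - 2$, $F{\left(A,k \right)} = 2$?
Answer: $-2610$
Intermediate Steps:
$h = 0$ ($h = 2 - 2 = 0$)
$H{\left(y,E \right)} = -3 + y$ ($H{\left(y,E \right)} = -2 + \left(y - 1\right) = -2 + \left(-1 + y\right) = -3 + y$)
$t = \frac{41}{10}$ ($t = 4 + \left(\frac{1}{4 + 6} + \left(-3 + 3\right)\right) = 4 + \left(\frac{1}{10} + 0\right) = 4 + \frac{1}{10} = \frac{41}{10} \approx 4.1$)
$R{\left(d \right)} = - \frac{82}{5} + d$ ($R{\left(d \right)} = d - \frac{82}{5} = - \frac{82}{5} + d$)
$R{\left(-88 \right)} \left(-5\right)^{2} = \left(- \frac{82}{5} - 88\right) \left(-5\right)^{2} = \left(- \frac{522}{5}\right) 25 = -2610$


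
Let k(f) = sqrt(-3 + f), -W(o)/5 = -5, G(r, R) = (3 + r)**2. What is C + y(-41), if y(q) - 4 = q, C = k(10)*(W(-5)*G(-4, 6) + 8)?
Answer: -37 + 33*sqrt(7) ≈ 50.310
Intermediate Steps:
W(o) = 25 (W(o) = -5*(-5) = 25)
C = 33*sqrt(7) (C = sqrt(-3 + 10)*(25*(3 - 4)**2 + 8) = sqrt(7)*(25*(-1)**2 + 8) = sqrt(7)*(25*1 + 8) = sqrt(7)*(25 + 8) = sqrt(7)*33 = 33*sqrt(7) ≈ 87.310)
y(q) = 4 + q
C + y(-41) = 33*sqrt(7) + (4 - 41) = 33*sqrt(7) - 37 = -37 + 33*sqrt(7)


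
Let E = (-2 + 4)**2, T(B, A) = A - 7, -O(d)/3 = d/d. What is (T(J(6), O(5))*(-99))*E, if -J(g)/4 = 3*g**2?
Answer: 3960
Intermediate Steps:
O(d) = -3 (O(d) = -3*d/d = -3*1 = -3)
J(g) = -12*g**2
T(B, A) = -7 + A
E = 4 (E = 2**2 = 4)
(T(J(6), O(5))*(-99))*E = ((-7 - 3)*(-99))*4 = -10*(-99)*4 = 990*4 = 3960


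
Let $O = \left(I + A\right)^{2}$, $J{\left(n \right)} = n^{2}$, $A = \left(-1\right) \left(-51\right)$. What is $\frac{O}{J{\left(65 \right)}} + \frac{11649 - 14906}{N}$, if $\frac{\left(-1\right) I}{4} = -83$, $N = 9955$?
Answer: $\frac{289305634}{8411975} \approx 34.392$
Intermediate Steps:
$I = 332$ ($I = \left(-4\right) \left(-83\right) = 332$)
$A = 51$
$O = 146689$ ($O = \left(332 + 51\right)^{2} = 383^{2} = 146689$)
$\frac{O}{J{\left(65 \right)}} + \frac{11649 - 14906}{N} = \frac{146689}{65^{2}} + \frac{11649 - 14906}{9955} = \frac{146689}{4225} - \frac{3257}{9955} = \frac{289305634}{8411975}$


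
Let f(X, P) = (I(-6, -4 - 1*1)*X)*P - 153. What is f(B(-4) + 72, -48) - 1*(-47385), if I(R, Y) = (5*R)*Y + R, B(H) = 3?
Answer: -471168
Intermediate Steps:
I(R, Y) = R + 5*R*Y (I(R, Y) = 5*R*Y + R = R + 5*R*Y)
f(X, P) = -153 + 144*P*X (f(X, P) = ((-6*(1 + 5*(-4 - 1*1)))*X)*P - 153 = ((-6*(1 + 5*(-4 - 1)))*X)*P - 153 = ((-6*(1 + 5*(-5)))*X)*P - 153 = ((-6*(1 - 25))*X)*P - 153 = ((-6*(-24))*X)*P - 153 = (144*X)*P - 153 = 144*P*X - 153 = -153 + 144*P*X)
f(B(-4) + 72, -48) - 1*(-47385) = (-153 + 144*(-48)*(3 + 72)) - 1*(-47385) = (-153 + 144*(-48)*75) + 47385 = (-153 - 518400) + 47385 = -518553 + 47385 = -471168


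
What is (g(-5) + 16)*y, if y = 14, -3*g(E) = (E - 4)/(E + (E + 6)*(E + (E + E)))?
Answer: 2219/10 ≈ 221.90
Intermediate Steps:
g(E) = -(-4 + E)/(3*(E + 3*E*(6 + E))) (g(E) = -(E - 4)/(3*(E + (E + 6)*(E + (E + E)))) = -(-4 + E)/(3*(E + (6 + E)*(E + 2*E))) = -(-4 + E)/(3*(E + (6 + E)*(3*E))) = -(-4 + E)/(3*(E + 3*E*(6 + E))))
(g(-5) + 16)*y = ((⅓)*(4 - 1*(-5))/(-5*(19 + 3*(-5))) + 16)*14 = ((⅓)*(-⅕)*(4 + 5)/(19 - 15) + 16)*14 = ((⅓)*(-⅕)*9/4 + 16)*14 = ((⅓)*(-⅕)*(¼)*9 + 16)*14 = (-3/20 + 16)*14 = (317/20)*14 = 2219/10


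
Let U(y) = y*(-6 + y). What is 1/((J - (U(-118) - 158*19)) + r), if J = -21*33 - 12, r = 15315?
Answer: 1/2980 ≈ 0.00033557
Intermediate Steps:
J = -705 (J = -693 - 12 = -705)
1/((J - (U(-118) - 158*19)) + r) = 1/((-705 - (-118*(-6 - 118) - 158*19)) + 15315) = 1/((-705 - (-118*(-124) - 1*3002)) + 15315) = 1/((-705 - (14632 - 3002)) + 15315) = 1/((-705 - 1*11630) + 15315) = 1/((-705 - 11630) + 15315) = 1/(-12335 + 15315) = 1/2980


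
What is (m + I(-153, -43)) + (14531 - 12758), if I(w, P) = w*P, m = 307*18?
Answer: 13878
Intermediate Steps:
m = 5526
I(w, P) = P*w
(m + I(-153, -43)) + (14531 - 12758) = (5526 - 43*(-153)) + (14531 - 12758) = (5526 + 6579) + 1773 = 12105 + 1773 = 13878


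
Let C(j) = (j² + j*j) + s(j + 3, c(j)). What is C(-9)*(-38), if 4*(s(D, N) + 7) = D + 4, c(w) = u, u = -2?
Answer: -5871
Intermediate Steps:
c(w) = -2
s(D, N) = -6 + D/4 (s(D, N) = -7 + (D + 4)/4 = -7 + (4 + D)/4 = -7 + (1 + D/4) = -6 + D/4)
C(j) = -21/4 + 2*j² + j/4 (C(j) = (j² + j*j) + (-6 + (j + 3)/4) = (j² + j²) + (-6 + (3 + j)/4) = 2*j² + (-6 + (¾ + j/4)) = 2*j² + (-21/4 + j/4) = -21/4 + 2*j² + j/4)
C(-9)*(-38) = (-21/4 + 2*(-9)² + (¼)*(-9))*(-38) = (-21/4 + 2*81 - 9/4)*(-38) = (-21/4 + 162 - 9/4)*(-38) = (309/2)*(-38) = -5871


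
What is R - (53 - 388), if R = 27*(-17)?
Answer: -124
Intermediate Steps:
R = -459
R - (53 - 388) = -459 - (53 - 388) = -459 - 1*(-335) = -459 + 335 = -124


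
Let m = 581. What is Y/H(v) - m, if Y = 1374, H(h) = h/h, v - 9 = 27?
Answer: 793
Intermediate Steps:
v = 36 (v = 9 + 27 = 36)
H(h) = 1
Y/H(v) - m = 1374/1 - 1*581 = 1374*1 - 581 = 1374 - 581 = 793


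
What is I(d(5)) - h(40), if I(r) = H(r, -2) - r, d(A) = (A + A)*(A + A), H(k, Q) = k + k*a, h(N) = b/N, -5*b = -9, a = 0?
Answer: -9/200 ≈ -0.045000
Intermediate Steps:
b = 9/5 (b = -⅕*(-9) = 9/5 ≈ 1.8000)
h(N) = 9/(5*N)
H(k, Q) = k (H(k, Q) = k + k*0 = k + 0 = k)
d(A) = 4*A² (d(A) = (2*A)*(2*A) = 4*A²)
I(r) = 0 (I(r) = r - r = 0)
I(d(5)) - h(40) = 0 - 9/(5*40) = 0 - 1*9/200 = 0 - 9/200 = -9/200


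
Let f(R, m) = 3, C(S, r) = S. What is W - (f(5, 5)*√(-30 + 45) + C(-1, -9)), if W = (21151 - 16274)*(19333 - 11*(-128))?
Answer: 101153858 - 3*√15 ≈ 1.0115e+8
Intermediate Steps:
W = 101153857 (W = 4877*(19333 + 1408) = 4877*20741 = 101153857)
W - (f(5, 5)*√(-30 + 45) + C(-1, -9)) = 101153857 - (3*√(-30 + 45) - 1) = 101153857 - (3*√15 - 1) = 101153857 - (-1 + 3*√15) = 101153857 + (1 - 3*√15) = 101153858 - 3*√15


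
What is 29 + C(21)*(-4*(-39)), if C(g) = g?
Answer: 3305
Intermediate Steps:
29 + C(21)*(-4*(-39)) = 29 + 21*(-4*(-39)) = 29 + 21*156 = 29 + 3276 = 3305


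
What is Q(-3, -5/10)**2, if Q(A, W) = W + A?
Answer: 49/4 ≈ 12.250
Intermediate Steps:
Q(A, W) = A + W
Q(-3, -5/10)**2 = (-3 - 5/10)**2 = (-3 - 5*1/10)**2 = (-3 - 1/2)**2 = (-7/2)**2 = 49/4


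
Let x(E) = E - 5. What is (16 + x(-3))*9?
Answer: 72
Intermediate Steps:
x(E) = -5 + E
(16 + x(-3))*9 = (16 + (-5 - 3))*9 = (16 - 8)*9 = 8*9 = 72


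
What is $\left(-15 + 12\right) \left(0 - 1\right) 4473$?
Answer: $13419$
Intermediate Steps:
$\left(-15 + 12\right) \left(0 - 1\right) 4473 = \left(-3\right) \left(-1\right) 4473 = 3 \cdot 4473 = 13419$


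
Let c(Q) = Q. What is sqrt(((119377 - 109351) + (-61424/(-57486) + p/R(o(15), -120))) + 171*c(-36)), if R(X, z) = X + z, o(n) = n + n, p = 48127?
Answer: sqrt(2277964998530)/26130 ≈ 57.761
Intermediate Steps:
o(n) = 2*n
sqrt(((119377 - 109351) + (-61424/(-57486) + p/R(o(15), -120))) + 171*c(-36)) = sqrt(((119377 - 109351) + (-61424/(-57486) + 48127/(2*15 - 120))) + 171*(-36)) = sqrt((10026 + (-61424*(-1/57486) + 48127/(30 - 120))) - 6156) = sqrt((10026 + (2792/2613 + 48127/(-90))) - 6156) = sqrt((10026 + (2792/2613 + 48127*(-1/90))) - 6156) = sqrt((10026 + (2792/2613 - 48127/90)) - 6156) = sqrt((10026 - 41834857/78390) - 6156) = sqrt(744103283/78390 - 6156) = sqrt(261534443/78390) = sqrt(2277964998530)/26130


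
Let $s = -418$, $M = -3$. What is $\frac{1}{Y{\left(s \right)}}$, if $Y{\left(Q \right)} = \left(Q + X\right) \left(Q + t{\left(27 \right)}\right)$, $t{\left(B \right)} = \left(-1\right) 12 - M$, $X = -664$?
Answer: $\frac{1}{462014} \approx 2.1644 \cdot 10^{-6}$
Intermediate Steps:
$t{\left(B \right)} = -9$ ($t{\left(B \right)} = \left(-1\right) 12 - -3 = -12 + 3 = -9$)
$Y{\left(Q \right)} = \left(-664 + Q\right) \left(-9 + Q\right)$ ($Y{\left(Q \right)} = \left(Q - 664\right) \left(Q - 9\right) = \left(-664 + Q\right) \left(-9 + Q\right)$)
$\frac{1}{Y{\left(s \right)}} = \frac{1}{5976 + \left(-418\right)^{2} - -281314} = \frac{1}{5976 + 174724 + 281314} = \frac{1}{462014}$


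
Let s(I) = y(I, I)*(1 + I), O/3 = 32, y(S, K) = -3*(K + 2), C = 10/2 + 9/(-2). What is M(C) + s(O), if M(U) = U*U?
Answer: -114071/4 ≈ -28518.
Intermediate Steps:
C = 1/2 (C = 10*(1/2) + 9*(-1/2) = 5 - 9/2 = 1/2 ≈ 0.50000)
y(S, K) = -6 - 3*K (y(S, K) = -3*(2 + K) = -6 - 3*K)
M(U) = U**2
O = 96 (O = 3*32 = 96)
s(I) = (1 + I)*(-6 - 3*I) (s(I) = (-6 - 3*I)*(1 + I) = (1 + I)*(-6 - 3*I))
M(C) + s(O) = (1/2)**2 - 3*(1 + 96)*(2 + 96) = 1/4 - 3*97*98 = 1/4 - 28518 = -114071/4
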